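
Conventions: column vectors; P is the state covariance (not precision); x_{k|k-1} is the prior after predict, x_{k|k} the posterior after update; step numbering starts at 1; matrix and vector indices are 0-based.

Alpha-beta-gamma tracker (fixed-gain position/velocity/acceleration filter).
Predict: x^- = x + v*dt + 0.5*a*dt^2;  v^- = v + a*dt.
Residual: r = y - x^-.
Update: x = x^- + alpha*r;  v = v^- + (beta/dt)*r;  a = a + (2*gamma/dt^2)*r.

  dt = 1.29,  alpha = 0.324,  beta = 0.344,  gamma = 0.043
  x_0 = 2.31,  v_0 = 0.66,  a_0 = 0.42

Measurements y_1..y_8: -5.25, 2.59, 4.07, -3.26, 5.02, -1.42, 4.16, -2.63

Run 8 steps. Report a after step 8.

step 1: x_pred=3.5109  r=-8.7609  x^+=0.6723  v^+=-1.1344  a^+=-0.0328
step 2: x_pred=-0.8183  r=3.4083  x^+=0.2860  v^+=-0.2678  a^+=0.1434
step 3: x_pred=0.0598  r=4.0102  x^+=1.3591  v^+=0.9865  a^+=0.3506
step 4: x_pred=2.9235  r=-6.1835  x^+=0.9200  v^+=-0.2101  a^+=0.0311
step 5: x_pred=0.6749  r=4.3451  x^+=2.0827  v^+=0.9887  a^+=0.2556
step 6: x_pred=3.5708  r=-4.9908  x^+=1.9538  v^+=-0.0124  a^+=-0.0023
step 7: x_pred=1.9358  r=2.2242  x^+=2.6565  v^+=0.5777  a^+=0.1126
step 8: x_pred=3.4954  r=-6.1254  x^+=1.5108  v^+=-0.9104  a^+=-0.2039

a_post = -0.2039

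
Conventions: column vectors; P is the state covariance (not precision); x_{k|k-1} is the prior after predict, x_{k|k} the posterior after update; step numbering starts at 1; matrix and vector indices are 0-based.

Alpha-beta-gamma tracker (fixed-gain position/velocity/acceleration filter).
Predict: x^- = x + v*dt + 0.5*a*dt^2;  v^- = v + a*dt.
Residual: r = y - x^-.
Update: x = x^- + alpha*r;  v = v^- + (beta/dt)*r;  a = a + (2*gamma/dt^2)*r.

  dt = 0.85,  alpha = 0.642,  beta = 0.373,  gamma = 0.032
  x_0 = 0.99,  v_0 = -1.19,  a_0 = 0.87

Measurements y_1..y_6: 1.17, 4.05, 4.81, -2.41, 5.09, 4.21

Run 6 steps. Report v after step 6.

v_post = 1.6655

step 1: x_pred=0.2928  r=0.8772  x^+=0.8560  v^+=-0.0656  a^+=0.9477
step 2: x_pred=1.1426  r=2.9074  x^+=3.0091  v^+=2.0158  a^+=1.2052
step 3: x_pred=5.1580  r=-0.3480  x^+=4.9346  v^+=2.8876  a^+=1.1744
step 4: x_pred=7.8133  r=-10.2233  x^+=1.2499  v^+=-0.6004  a^+=0.2688
step 5: x_pred=0.8367  r=4.2533  x^+=3.5673  v^+=1.4946  a^+=0.6456
step 6: x_pred=5.0709  r=-0.8609  x^+=4.5182  v^+=1.6655  a^+=0.5693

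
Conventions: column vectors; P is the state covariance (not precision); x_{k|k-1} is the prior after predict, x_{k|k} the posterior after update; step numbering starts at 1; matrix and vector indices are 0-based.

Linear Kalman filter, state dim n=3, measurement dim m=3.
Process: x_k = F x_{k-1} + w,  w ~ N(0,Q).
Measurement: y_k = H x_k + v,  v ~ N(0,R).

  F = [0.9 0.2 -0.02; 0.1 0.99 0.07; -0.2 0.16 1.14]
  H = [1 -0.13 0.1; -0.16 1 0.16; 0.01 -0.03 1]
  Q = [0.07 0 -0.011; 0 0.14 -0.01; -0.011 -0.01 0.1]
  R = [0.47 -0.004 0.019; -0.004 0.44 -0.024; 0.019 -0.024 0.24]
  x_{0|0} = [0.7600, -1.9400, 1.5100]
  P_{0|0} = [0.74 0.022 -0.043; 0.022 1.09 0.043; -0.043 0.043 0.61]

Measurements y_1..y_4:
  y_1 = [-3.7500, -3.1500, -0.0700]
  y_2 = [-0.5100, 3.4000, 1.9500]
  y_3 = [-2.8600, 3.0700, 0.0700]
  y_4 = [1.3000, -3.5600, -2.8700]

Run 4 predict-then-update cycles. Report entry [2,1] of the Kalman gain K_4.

step 1: x^-=[0.2658, -1.7389, 1.2590]  P^-=[0.7224 0.2987 -0.1556; 0.2987 1.2284 0.2372; -0.1556 0.2372 0.9841]  S=[1.1080 0.0378 -0.0672; 0.0378 1.7004 0.3606; -0.0672 0.3606 1.2078]  K=[0.5913 0.1074 -0.1294; 0.1198 0.7226 -0.0407; -0.0348 0.0818 0.7813]  nu=[-4.3678, -1.5700, -1.3838]  x^+=[-2.3066, -3.3402, 0.2015]  P^+=[0.2900 0.0980 -0.0224; 0.0980 0.3366 -0.0157; -0.0224 -0.0157 0.1846]
step 2: x^-=[-2.7480, -3.5234, 0.1566]  P^-=[0.3546 0.1805 -0.0730; 0.1805 0.4906 0.0143; -0.0730 0.0143 0.3584]  S=[0.7746 0.0560 -0.0203; 0.0560 0.8995 0.0465; -0.0203 0.0465 0.5964]  K=[0.4073 0.1054 -0.1199; 0.1147 0.5105 -0.0336; -0.0395 0.0644 0.5925]  nu=[1.7643, 6.4586, 1.7152]  x^+=[-1.5543, -0.0814, 1.5194]  P^+=[0.2019 0.0836 -0.0231; 0.0836 0.2402 -0.0118; -0.0231 -0.0118 0.1398]
step 3: x^-=[-1.4455, -0.1297, 2.0300]  P^-=[0.2743 0.1404 -0.0606; 0.1404 0.3928 0.0042; -0.0606 0.0042 0.2968]  S=[0.7051 0.0407 -0.0126; 0.0407 0.8069 0.0271; -0.0126 0.0271 0.5356]  K=[0.3470 0.0938 -0.1124; 0.1004 0.4558 -0.0322; -0.0382 0.0596 0.5488]  nu=[-1.6343, 2.6436, -1.9494]  x^+=[-1.5455, 0.9739, 1.1800]  P^+=[0.1724 0.0737 -0.0221; 0.0737 0.2145 -0.0111; -0.0221 -0.0111 0.1294]
step 4: x^-=[-1.2198, 0.8922, 1.8101]  P^-=[0.2457 0.1237 -0.0557; 0.1237 0.3653 0.0026; -0.0557 0.0026 0.2820]  S=[0.6813 0.0321 -0.0089; 0.0321 0.7829 0.0230; -0.0089 0.0230 0.5210]  K=[0.3234 0.0863 -0.1077; 0.0911 0.4390 -0.0315; -0.0366 0.0581 0.5368]  nu=[2.4548, -4.9370, -4.6412]  x^+=[-0.3521, -0.9056, -1.0579]  P^+=[0.1606 0.0684 -0.0213; 0.0684 0.2062 -0.0109; -0.0213 -0.0109 0.1266]

K[2,1] = 0.0581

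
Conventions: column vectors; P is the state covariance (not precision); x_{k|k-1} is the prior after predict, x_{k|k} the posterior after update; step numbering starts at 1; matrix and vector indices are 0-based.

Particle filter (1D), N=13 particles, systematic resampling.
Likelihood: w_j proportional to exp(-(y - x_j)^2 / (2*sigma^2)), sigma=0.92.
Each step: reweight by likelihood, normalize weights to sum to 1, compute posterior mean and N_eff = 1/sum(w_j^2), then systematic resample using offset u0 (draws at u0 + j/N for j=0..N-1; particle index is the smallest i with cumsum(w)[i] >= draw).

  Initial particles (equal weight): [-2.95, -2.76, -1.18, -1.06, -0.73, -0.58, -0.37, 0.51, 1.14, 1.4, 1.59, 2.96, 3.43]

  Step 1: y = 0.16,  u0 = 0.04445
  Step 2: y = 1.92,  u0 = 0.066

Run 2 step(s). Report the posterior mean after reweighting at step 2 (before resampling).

post_mean = 1.0809

step 1: w=[0.0006, 0.0013, 0.0668, 0.0802, 0.1209, 0.1397, 0.1636, 0.1796, 0.1095, 0.0779, 0.0577, 0.0019, 0.0003]  mean=0.0249  Neff=7.9719  idx=[2, 3, 4, 5, 5, 6, 6, 7, 7, 7, 8, 9, 10]
step 2: w=[0.0010, 0.0015, 0.0044, 0.0070, 0.0070, 0.0126, 0.0126, 0.0863, 0.0863, 0.0863, 0.1950, 0.2381, 0.2619]  mean=1.0809  Neff=5.3726  idx=[7, 8, 9, 9, 10, 10, 11, 11, 11, 12, 12, 12, 12]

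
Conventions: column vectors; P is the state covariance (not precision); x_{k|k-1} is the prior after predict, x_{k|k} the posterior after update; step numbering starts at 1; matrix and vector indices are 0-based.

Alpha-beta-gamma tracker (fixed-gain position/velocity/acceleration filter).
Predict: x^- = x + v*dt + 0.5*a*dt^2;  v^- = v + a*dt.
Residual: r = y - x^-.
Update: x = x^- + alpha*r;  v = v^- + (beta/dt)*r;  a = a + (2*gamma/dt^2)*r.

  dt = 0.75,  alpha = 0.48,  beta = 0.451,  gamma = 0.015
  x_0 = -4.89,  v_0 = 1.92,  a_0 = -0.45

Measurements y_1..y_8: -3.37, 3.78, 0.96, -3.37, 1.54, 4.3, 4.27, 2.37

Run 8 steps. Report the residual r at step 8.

resid = -2.5937

step 1: x_pred=-3.5766  r=0.2066  x^+=-3.4774  v^+=1.7067  a^+=-0.4390
step 2: x_pred=-2.3208  r=6.1008  x^+=0.6076  v^+=5.0461  a^+=-0.1136
step 3: x_pred=4.3602  r=-3.4002  x^+=2.7281  v^+=2.9163  a^+=-0.2949
step 4: x_pred=4.8323  r=-8.2023  x^+=0.8952  v^+=-2.2373  a^+=-0.7324
step 5: x_pred=-0.9887  r=2.5287  x^+=0.2251  v^+=-1.2660  a^+=-0.5975
step 6: x_pred=-0.8925  r=5.1925  x^+=1.5999  v^+=1.4083  a^+=-0.3206
step 7: x_pred=2.5659  r=1.7041  x^+=3.3839  v^+=2.1925  a^+=-0.2297
step 8: x_pred=4.9637  r=-2.5937  x^+=3.7187  v^+=0.4606  a^+=-0.3681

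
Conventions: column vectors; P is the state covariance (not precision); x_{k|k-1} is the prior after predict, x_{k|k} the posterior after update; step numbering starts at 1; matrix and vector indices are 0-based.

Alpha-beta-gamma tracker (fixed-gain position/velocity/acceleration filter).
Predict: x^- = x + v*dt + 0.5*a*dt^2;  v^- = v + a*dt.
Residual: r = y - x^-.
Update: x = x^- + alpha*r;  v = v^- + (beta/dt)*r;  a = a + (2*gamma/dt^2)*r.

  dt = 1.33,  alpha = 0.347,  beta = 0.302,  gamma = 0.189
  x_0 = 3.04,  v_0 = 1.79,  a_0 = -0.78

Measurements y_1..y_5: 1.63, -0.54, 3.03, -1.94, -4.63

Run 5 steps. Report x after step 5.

step 1: x_pred=4.7308  r=-3.1008  x^+=3.6548  v^+=0.0485  a^+=-1.4426
step 2: x_pred=2.4434  r=-2.9834  x^+=1.4082  v^+=-2.5476  a^+=-2.0802
step 3: x_pred=-3.8200  r=6.8500  x^+=-1.4430  v^+=-3.7588  a^+=-0.6164
step 4: x_pred=-6.9874  r=5.0474  x^+=-5.2360  v^+=-3.4325  a^+=0.4622
step 5: x_pred=-9.3924  r=4.7624  x^+=-7.7398  v^+=-1.7364  a^+=1.4799

x_post = -7.7398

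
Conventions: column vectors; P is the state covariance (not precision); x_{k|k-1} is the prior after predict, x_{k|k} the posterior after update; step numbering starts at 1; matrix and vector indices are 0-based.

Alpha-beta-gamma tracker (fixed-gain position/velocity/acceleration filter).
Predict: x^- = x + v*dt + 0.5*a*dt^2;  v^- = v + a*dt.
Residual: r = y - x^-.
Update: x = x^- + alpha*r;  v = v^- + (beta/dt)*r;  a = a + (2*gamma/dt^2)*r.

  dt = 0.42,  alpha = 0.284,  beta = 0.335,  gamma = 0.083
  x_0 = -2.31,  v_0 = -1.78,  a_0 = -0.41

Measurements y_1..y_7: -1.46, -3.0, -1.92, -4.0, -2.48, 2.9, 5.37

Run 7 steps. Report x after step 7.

x_post = 2.5782

step 1: x_pred=-3.0938  r=1.6338  x^+=-2.6298  v^+=-0.6491  a^+=1.1274
step 2: x_pred=-2.8029  r=-0.1971  x^+=-2.8589  v^+=-0.3327  a^+=0.9420
step 3: x_pred=-2.9156  r=0.9956  x^+=-2.6328  v^+=0.8570  a^+=1.8789
step 4: x_pred=-2.1072  r=-1.8928  x^+=-2.6447  v^+=0.1364  a^+=0.0976
step 5: x_pred=-2.5788  r=0.0988  x^+=-2.5508  v^+=0.2562  a^+=0.1907
step 6: x_pred=-2.4263  r=5.3263  x^+=-0.9137  v^+=4.5847  a^+=5.2030
step 7: x_pred=1.4708  r=3.8992  x^+=2.5782  v^+=9.8800  a^+=8.8723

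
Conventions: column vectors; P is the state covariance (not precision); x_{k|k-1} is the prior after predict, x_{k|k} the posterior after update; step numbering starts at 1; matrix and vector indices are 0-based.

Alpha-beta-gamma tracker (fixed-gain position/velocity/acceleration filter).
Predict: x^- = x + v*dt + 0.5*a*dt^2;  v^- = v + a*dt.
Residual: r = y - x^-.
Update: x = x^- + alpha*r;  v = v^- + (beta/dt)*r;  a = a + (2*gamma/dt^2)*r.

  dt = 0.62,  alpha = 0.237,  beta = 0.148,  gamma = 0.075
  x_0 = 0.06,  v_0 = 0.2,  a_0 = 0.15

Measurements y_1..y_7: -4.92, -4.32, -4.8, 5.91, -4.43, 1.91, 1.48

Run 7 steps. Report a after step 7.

a_post = 6.9772

step 1: x_pred=0.2128  r=-5.1328  x^+=-1.0037  v^+=-0.9323  a^+=-1.8529
step 2: x_pred=-1.9378  r=-2.3822  x^+=-2.5024  v^+=-2.6497  a^+=-2.7825
step 3: x_pred=-4.6800  r=-0.1200  x^+=-4.7084  v^+=-4.4035  a^+=-2.8293
step 4: x_pred=-7.9824  r=13.8924  x^+=-4.6899  v^+=-2.8415  a^+=2.5917
step 5: x_pred=-5.9535  r=1.5235  x^+=-5.5924  v^+=-0.8709  a^+=3.1862
step 6: x_pred=-5.5200  r=7.4300  x^+=-3.7591  v^+=2.8782  a^+=6.0856
step 7: x_pred=-0.8050  r=2.2850  x^+=-0.2634  v^+=7.1967  a^+=6.9772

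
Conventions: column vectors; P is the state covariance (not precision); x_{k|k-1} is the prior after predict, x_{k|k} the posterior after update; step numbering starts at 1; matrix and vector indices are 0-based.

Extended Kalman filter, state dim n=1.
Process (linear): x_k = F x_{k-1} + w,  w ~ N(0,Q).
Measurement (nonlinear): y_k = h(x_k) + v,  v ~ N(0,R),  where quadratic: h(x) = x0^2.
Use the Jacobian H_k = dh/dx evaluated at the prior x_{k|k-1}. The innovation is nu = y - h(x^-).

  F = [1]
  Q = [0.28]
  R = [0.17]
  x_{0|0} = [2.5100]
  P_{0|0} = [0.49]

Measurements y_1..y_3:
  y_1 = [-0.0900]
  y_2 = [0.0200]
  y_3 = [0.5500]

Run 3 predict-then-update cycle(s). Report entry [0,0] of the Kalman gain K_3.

K[0,0] = 0.5625

step 1: x^-=[2.5100]  P^-=[0.7700]  H_jac=[5.0200]  S=[19.5743]  K=[0.1975]  nu=[-6.3901]  x^+=[1.2481]  P^+=[0.0067]
step 2: x^-=[1.2481]  P^-=[0.2867]  H_jac=[2.4963]  S=[1.9564]  K=[0.3658]  nu=[-1.5378]  x^+=[0.6856]  P^+=[0.0249]
step 3: x^-=[0.6856]  P^-=[0.3049]  H_jac=[1.3712]  S=[0.7433]  K=[0.5625]  nu=[0.0799]  x^+=[0.7306]  P^+=[0.0697]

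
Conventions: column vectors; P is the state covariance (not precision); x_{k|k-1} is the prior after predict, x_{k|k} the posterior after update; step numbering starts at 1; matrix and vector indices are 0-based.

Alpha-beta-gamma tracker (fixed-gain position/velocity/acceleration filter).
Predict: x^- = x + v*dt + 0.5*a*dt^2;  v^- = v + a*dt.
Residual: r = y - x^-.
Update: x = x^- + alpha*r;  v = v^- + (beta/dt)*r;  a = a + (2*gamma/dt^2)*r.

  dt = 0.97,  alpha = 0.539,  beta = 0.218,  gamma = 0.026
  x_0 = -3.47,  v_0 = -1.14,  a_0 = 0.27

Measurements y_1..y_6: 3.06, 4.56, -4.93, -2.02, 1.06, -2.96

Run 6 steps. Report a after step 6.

a_post = -0.0228

step 1: x_pred=-4.4488  r=7.5088  x^+=-0.4015  v^+=0.8094  a^+=0.6850
step 2: x_pred=0.7059  r=3.8541  x^+=2.7832  v^+=2.3401  a^+=0.8980
step 3: x_pred=5.4756  r=-10.4056  x^+=-0.1330  v^+=0.8725  a^+=0.3229
step 4: x_pred=0.8652  r=-2.8852  x^+=-0.6899  v^+=0.5373  a^+=0.1635
step 5: x_pred=-0.0918  r=1.1518  x^+=0.5290  v^+=0.9547  a^+=0.2271
step 6: x_pred=1.5620  r=-4.5220  x^+=-0.8754  v^+=0.1588  a^+=-0.0228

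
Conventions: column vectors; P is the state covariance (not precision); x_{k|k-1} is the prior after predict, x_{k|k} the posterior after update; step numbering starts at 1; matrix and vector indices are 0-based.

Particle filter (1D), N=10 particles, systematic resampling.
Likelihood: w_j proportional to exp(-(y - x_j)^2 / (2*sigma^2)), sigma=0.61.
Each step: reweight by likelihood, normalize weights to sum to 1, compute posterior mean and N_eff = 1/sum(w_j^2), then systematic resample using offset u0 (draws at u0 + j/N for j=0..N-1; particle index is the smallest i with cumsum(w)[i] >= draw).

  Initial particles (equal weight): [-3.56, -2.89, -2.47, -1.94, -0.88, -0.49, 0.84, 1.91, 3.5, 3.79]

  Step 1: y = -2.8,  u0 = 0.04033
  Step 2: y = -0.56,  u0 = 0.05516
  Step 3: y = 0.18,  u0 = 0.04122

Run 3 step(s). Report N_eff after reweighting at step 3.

step 1: w=[0.1710, 0.3676, 0.3210, 0.1375, 0.0026, 0.0003, 0.0000, 0.0000, 0.0000, 0.0000]  mean=-2.7331  Neff=3.4928  idx=[0, 0, 1, 1, 1, 2, 2, 2, 2, 3]
step 2: w=[0.0001, 0.0001, 0.0062, 0.0062, 0.0062, 0.0681, 0.0681, 0.0681, 0.0681, 0.7089]  mean=-2.1022  Neff=1.9186  idx=[5, 7, 8, 9, 9, 9, 9, 9, 9, 9]
step 3: w=[0.0047, 0.0047, 0.0047, 0.1408, 0.1408, 0.1408, 0.1408, 0.1408, 0.1408, 0.1408]  mean=-1.9475  Neff=7.1988  idx=[3, 3, 4, 5, 6, 6, 7, 8, 8, 9]

N_eff = 7.1988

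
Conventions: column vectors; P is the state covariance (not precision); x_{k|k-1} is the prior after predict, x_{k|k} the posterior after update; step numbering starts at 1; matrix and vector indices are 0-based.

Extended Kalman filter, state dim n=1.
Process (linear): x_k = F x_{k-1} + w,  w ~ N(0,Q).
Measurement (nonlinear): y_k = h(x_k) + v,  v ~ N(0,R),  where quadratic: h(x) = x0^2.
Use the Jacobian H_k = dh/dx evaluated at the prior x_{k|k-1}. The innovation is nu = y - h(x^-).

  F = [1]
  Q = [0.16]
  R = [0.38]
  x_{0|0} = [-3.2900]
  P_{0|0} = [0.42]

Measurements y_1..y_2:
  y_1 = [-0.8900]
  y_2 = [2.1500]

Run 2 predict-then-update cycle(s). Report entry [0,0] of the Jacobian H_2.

H_jac[0,0] = -3.0726

step 1: x^-=[-3.2900]  P^-=[0.5800]  H_jac=[-6.5800]  S=[25.4919]  K=[-0.1497]  nu=[-11.7141]  x^+=[-1.5363]  P^+=[0.0086]
step 2: x^-=[-1.5363]  P^-=[0.1686]  H_jac=[-3.0726]  S=[1.9721]  K=[-0.2627]  nu=[-0.2102]  x^+=[-1.4811]  P^+=[0.0325]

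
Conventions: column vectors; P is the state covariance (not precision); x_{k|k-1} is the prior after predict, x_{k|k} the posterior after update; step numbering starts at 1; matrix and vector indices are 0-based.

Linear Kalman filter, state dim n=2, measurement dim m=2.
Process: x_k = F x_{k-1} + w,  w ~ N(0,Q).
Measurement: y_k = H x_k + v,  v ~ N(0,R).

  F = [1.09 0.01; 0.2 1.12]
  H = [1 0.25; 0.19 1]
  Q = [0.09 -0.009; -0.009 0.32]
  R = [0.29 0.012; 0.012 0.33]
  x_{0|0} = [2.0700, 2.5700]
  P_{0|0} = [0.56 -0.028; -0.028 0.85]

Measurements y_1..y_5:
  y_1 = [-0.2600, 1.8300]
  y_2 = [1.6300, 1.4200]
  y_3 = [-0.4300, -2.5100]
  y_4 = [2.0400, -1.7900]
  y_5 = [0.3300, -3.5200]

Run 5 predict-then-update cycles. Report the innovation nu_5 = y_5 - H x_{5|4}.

step 1: x^-=[2.2820, 3.2924]  P^-=[0.7548 0.0884; 0.0884 1.3961]  S=[1.1762 0.5970; 0.5970 1.7869]  K=[0.7161 -0.1095; -0.0355 0.8025]  nu=[-3.3651, -1.8960]  x^+=[0.0800, 1.8902]  P^+=[0.2239 -0.0701; -0.0701 0.2777]
step 2: x^-=[0.1061, 2.1330]  P^-=[0.3545 -0.0428; -0.0428 0.6459]  S=[0.6635 0.1960; 0.1960 0.9725]  K=[0.5430 -0.0842; -0.0158 0.6590]  nu=[0.9907, -0.7332]  x^+=[0.7058, 1.6342]  P^+=[0.1699 -0.0535; -0.0535 0.2275]
step 3: x^-=[0.7857, 1.9714]  P^-=[0.2907 -0.0349; -0.0349 0.5881]  S=[0.6000 0.1777; 0.1777 0.9154]  K=[0.4916 -0.0732; -0.0013 0.6355]  nu=[-1.7085, -4.6307]  x^+=[0.2848, -0.9693]  P^+=[0.1535 -0.0474; -0.0474 0.2187]
step 4: x^-=[0.3008, -1.0286]  P^-=[0.2714 -0.0311; -0.0311 0.5793]  S=[0.5821 0.1758; 0.1758 0.9072]  K=[0.4739 -0.0693; 0.0048 0.6310]  nu=[1.9964, -0.8185]  x^+=[1.3035, -1.5356]  P^+=[0.1479 -0.0453; -0.0453 0.2169]
step 5: x^-=[1.4054, -1.4592]  P^-=[0.2648 -0.0297; -0.0297 0.5777]  S=[0.5760 0.1756; 0.1756 0.9060]  K=[0.4674 -0.0679; 0.0071 0.6301]  nu=[-0.7106, -2.3278]  x^+=[1.2312, -2.9309]  P^+=[0.1459 -0.0445; -0.0445 0.2165]

innov = [-0.7106, -2.3278]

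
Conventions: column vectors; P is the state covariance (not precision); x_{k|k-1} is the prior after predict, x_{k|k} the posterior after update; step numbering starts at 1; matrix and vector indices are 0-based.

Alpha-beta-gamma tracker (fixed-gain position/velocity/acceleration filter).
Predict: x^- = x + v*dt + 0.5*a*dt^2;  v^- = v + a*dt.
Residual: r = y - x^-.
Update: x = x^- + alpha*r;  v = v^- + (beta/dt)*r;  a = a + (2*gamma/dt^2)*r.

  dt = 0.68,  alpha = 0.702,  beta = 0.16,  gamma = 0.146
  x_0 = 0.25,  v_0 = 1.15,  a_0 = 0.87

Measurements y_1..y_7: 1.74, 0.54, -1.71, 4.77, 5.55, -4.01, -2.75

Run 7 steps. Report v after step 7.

v_post = -3.4598

step 1: x_pred=1.2331  r=0.5069  x^+=1.5890  v^+=1.8609  a^+=1.1901
step 2: x_pred=3.1295  r=-2.5895  x^+=1.3117  v^+=2.0608  a^+=-0.4452
step 3: x_pred=2.6101  r=-4.3201  x^+=-0.4226  v^+=0.7416  a^+=-3.1732
step 4: x_pred=-0.6520  r=5.4220  x^+=3.1543  v^+=-0.1404  a^+=0.2507
step 5: x_pred=3.1167  r=2.4333  x^+=4.8249  v^+=0.6025  a^+=1.7872
step 6: x_pred=5.6478  r=-9.6578  x^+=-1.1320  v^+=-0.4546  a^+=-4.3116
step 7: x_pred=-2.4379  r=-0.3121  x^+=-2.6570  v^+=-3.4598  a^+=-4.5086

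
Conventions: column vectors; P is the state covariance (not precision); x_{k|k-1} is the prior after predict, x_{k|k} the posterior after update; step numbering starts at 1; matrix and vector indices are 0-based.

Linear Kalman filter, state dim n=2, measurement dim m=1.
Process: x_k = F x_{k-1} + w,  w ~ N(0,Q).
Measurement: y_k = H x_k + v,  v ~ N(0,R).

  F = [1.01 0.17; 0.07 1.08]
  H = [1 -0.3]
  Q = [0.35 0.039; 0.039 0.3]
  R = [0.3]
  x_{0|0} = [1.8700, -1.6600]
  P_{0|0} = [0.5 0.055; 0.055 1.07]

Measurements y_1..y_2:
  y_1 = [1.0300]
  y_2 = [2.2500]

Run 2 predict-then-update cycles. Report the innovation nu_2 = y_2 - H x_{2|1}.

innov = [1.1733]

step 1: x^-=[1.6065, -1.6619]  P^-=[0.9099 0.3315; 0.3315 1.5588]  S=[1.1513]  K=[0.7039; -0.1183]  nu=[-1.0751]  x^+=[0.8497, -1.5347]  P^+=[0.3394 0.4273; 0.4273 1.5427]
step 2: x^-=[0.5973, -1.5980]  P^-=[0.8875 0.8174; 0.8174 2.1657]  S=[0.8920]  K=[0.7201; 0.1881]  nu=[1.1733]  x^+=[1.4422, -1.3774]  P^+=[0.4250 0.6967; 0.6967 2.1341]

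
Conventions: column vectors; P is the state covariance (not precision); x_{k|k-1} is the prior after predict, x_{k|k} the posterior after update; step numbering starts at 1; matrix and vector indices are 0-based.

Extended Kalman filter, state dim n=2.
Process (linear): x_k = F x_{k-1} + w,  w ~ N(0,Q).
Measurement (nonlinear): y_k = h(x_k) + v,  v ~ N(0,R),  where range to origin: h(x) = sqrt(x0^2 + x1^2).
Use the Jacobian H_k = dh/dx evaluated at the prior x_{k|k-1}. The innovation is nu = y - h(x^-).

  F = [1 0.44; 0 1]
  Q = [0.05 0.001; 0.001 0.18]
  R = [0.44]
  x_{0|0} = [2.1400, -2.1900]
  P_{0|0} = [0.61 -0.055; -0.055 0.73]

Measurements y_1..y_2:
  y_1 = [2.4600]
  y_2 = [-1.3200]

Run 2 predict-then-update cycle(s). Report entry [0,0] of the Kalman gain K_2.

K[0,0] = -0.4361

step 1: x^-=[1.1764, -2.1900]  P^-=[0.7529 0.2672; 0.2672 0.9100]  H_jac=[0.4732 -0.8809]  S=[1.0920]  K=[0.1107; -0.6183]  nu=[-0.0260]  x^+=[1.1735, -2.1739]  P^+=[0.7395 0.3420; 0.3420 0.4925]
step 2: x^-=[0.2170, -2.1739]  P^-=[1.1858 0.5597; 0.5597 0.6725]  H_jac=[0.0993 -0.9951]  S=[1.0070]  K=[-0.4361; -0.6094]  nu=[-3.5047]  x^+=[1.7454, -0.0383]  P^+=[0.9943 0.2921; 0.2921 0.2986]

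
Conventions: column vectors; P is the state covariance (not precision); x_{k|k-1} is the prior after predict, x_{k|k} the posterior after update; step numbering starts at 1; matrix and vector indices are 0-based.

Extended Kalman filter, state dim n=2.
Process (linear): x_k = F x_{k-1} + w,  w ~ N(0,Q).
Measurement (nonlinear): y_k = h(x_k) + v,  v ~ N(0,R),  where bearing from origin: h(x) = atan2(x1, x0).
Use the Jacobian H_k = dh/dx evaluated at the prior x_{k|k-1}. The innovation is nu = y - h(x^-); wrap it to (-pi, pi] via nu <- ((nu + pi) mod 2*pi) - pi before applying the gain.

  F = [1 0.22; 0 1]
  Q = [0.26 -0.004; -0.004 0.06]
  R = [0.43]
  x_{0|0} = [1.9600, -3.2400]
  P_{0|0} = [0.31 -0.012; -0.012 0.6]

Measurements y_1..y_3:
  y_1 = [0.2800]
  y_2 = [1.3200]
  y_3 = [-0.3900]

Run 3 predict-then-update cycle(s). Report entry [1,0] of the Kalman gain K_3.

step 1: x^-=[1.2472, -3.2400]  P^-=[0.5938 0.1160; 0.1160 0.6600]  H_jac=[0.2688 0.1035]  S=[0.4864]  K=[0.3528; 0.2045]  nu=[1.4833]  x^+=[1.7705, -2.9367]  P^+=[0.5332 0.0809; 0.0809 0.6397]
step 2: x^-=[1.1245, -2.9367]  P^-=[0.8598 0.2176; 0.2176 0.6997]  H_jac=[0.2970 0.1137]  S=[0.5296]  K=[0.5289; 0.2723]  nu=[2.5251]  x^+=[2.4600, -2.2491]  P^+=[0.7116 0.1414; 0.1414 0.6604]
step 3: x^-=[1.9651, -2.2491]  P^-=[1.0658 0.2827; 0.2827 0.7204]  H_jac=[0.2521 0.2203]  S=[0.5641]  K=[0.5867; 0.4077]  nu=[0.4627]  x^+=[2.2366, -2.0605]  P^+=[0.8716 0.1477; 0.1477 0.6266]

K[1,0] = 0.4077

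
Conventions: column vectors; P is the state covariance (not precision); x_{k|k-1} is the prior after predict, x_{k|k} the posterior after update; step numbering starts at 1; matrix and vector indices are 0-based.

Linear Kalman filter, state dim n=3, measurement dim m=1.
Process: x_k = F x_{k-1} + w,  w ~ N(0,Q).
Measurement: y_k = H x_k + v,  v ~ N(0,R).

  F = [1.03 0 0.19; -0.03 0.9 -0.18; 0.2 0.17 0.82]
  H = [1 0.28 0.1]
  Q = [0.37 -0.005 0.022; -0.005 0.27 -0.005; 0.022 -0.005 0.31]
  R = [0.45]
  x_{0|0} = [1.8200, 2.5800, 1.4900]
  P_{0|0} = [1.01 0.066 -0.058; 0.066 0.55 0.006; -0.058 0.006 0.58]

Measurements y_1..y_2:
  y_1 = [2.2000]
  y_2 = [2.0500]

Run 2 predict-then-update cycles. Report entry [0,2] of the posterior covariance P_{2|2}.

step 1: x^-=[2.1577, 1.9992, 2.0244]  P^-=[1.4397 0.0172 0.2810; 0.0172 0.7291 0.0068; 0.2810 0.0068 0.7434]  S=[2.0206]  K=[0.7288; 0.1099; 0.1768]  nu=[-0.7199]  x^+=[1.6330, 1.9201, 1.8971]  P^+=[0.3664 -0.1446 0.0206; -0.1446 0.7047 -0.0325; 0.0206 -0.0325 0.6803]
step 2: x^-=[2.0424, 1.3376, 2.2087]  P^-=[0.7913 -0.1831 0.1953; -0.1831 0.8817 -0.0493; 0.1953 -0.0493 0.7903]  S=[1.2521]  K=[0.6067; 0.0470; 0.2081]  nu=[-0.5878]  x^+=[1.6858, 1.3100, 2.0863]  P^+=[0.3305 -0.2188 0.0373; -0.2188 0.8789 -0.0615; 0.0373 -0.0615 0.7361]

P_post[0,2] = 0.0373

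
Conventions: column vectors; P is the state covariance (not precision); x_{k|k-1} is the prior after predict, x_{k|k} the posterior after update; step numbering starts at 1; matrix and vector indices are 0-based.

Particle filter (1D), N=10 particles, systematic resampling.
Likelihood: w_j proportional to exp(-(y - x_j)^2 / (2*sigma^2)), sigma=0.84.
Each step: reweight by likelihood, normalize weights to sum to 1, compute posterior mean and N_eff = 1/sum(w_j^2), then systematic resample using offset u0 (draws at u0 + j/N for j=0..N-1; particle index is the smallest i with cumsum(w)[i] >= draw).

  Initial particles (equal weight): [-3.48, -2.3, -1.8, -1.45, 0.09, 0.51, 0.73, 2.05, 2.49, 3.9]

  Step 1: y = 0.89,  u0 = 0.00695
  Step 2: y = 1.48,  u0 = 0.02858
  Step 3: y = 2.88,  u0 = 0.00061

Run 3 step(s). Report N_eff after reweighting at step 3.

step 1: w=[0.0000, 0.0002, 0.0019, 0.0067, 0.2051, 0.2914, 0.3170, 0.1244, 0.0526, 0.0005]  mean=0.7730  Neff=4.0679  idx=[3, 4, 4, 5, 5, 6, 6, 6, 6, 7]
step 2: w=[0.0005, 0.0507, 0.0507, 0.1023, 0.1023, 0.1338, 0.1338, 0.1338, 0.1338, 0.1583]  mean=0.8281  Neff=8.1464  idx=[1, 3, 4, 5, 5, 6, 7, 8, 8, 9]
step 3: w=[0.0046, 0.0212, 0.0212, 0.0429, 0.0429, 0.0429, 0.0429, 0.0429, 0.0429, 0.6959]  mean=1.6364  Neff=2.0150  idx=[0, 4, 6, 8, 9, 9, 9, 9, 9, 9]

N_eff = 2.0150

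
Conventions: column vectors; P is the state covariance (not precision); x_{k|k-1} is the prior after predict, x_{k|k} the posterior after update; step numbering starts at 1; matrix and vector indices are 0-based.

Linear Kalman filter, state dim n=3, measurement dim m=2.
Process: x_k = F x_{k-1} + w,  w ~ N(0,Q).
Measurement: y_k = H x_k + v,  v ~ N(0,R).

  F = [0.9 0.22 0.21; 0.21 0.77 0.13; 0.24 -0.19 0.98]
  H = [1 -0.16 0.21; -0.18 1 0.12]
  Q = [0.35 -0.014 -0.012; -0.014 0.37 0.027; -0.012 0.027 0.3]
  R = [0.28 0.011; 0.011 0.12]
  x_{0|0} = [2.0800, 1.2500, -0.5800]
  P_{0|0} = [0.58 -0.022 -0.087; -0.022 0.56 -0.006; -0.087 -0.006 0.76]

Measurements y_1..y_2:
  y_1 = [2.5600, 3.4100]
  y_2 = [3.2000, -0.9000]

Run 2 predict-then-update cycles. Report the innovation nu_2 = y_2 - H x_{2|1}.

innov = [0.2819, -3.6704]

step 1: x^-=[2.0252, 1.3239, -0.3067]  P^-=[0.8383 0.1798 0.1667; 0.1798 0.7274 0.0429; 0.1667 0.0429 1.0468]  S=[1.1926 -0.0230; -0.0230 0.8280]  K=[0.7096 0.0788; 0.0771 0.8478; 0.3217 0.1763]  nu=[0.8110, 2.4874]  x^+=[2.7967, 3.4952, 0.3927]  P^+=[0.2351 0.0732 -0.1136; 0.0732 0.1282 -0.1038; -0.1136 -0.1038 0.9003]
step 2: x^-=[3.3685, 3.3297, 0.3920]  P^-=[0.5628 0.0928 0.0859; 0.0928 0.4683 0.0427; 0.0859 0.0427 1.1613]  S=[0.9095 -0.0253; -0.0253 0.5964]  K=[0.6231 0.0294; 0.0509 0.7680; 0.3632 0.2948]  nu=[0.2819, -3.6704]  x^+=[3.4361, 0.5253, -0.5875]  P^+=[0.2101 0.0626 -0.1203; 0.0626 0.1162 -0.1017; -0.1203 -0.1017 0.9949]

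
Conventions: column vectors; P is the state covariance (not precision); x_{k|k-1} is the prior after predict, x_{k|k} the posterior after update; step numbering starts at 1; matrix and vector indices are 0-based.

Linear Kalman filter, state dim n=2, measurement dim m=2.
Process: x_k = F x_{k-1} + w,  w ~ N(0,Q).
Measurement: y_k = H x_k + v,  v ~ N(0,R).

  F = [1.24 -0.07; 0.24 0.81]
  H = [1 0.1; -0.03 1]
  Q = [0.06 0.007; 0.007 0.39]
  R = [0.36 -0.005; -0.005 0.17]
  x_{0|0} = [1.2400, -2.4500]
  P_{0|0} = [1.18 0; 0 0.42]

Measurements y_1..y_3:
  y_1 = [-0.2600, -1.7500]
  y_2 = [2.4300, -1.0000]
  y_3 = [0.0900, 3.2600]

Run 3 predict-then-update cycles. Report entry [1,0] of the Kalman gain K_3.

K[1,0] = 0.0566

step 1: x^-=[1.7091, -1.6869]  P^-=[1.8764 0.3344; 0.3344 0.7335]  S=[2.3106 0.3454; 0.3454 0.8852]  K=[0.8279 -0.0089; 0.0576 0.7949]  nu=[-1.8004, -0.0118]  x^+=[0.2187, -1.8000]  P^+=[0.2978 0.0033; 0.0033 0.1349]
step 2: x^-=[0.3972, -1.4056]  P^-=[0.5179 0.0912; 0.0912 0.4970]  S=[0.9011 0.1201; 0.1201 0.6620]  K=[0.5837 0.0084; 0.0583 0.7360]  nu=[2.1734, 0.4175]  x^+=[1.6694, -0.9716]  P^+=[0.2096 0.0048; 0.0048 0.1250]
step 3: x^-=[2.1380, -0.3864]  P^-=[0.3821 0.0670; 0.0670 0.4859]  S=[0.7604 0.0990; 0.0990 0.6523]  K=[0.5103 0.0078; 0.0566 0.7333]  nu=[-2.0094, 3.7105]  x^+=[1.1414, 2.2209]  P^+=[0.1833 0.0043; 0.0043 0.1245]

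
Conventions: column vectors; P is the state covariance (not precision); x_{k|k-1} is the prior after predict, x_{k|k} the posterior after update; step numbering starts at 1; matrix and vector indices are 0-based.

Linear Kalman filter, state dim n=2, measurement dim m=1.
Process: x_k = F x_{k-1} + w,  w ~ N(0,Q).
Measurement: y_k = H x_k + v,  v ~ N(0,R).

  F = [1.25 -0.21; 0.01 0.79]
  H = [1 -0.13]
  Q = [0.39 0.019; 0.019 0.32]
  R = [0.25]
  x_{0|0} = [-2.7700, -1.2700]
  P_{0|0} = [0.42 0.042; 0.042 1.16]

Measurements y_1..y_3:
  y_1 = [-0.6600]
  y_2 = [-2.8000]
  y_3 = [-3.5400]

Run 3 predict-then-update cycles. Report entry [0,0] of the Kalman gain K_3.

K[0,0] = 0.7192

step 1: x^-=[-3.1958, -1.0310]  P^-=[1.0754 -0.1268; -0.1268 1.0447]  S=[1.3760]  K=[0.7935; -0.1909]  nu=[2.4018]  x^+=[-1.2900, -1.4894]  P^+=[0.2090 0.0816; 0.0816 0.9945]
step 2: x^-=[-1.2997, -1.1895]  P^-=[0.7176 -0.0630; -0.0630 0.9420]  S=[0.9999]  K=[0.7259; -0.1855]  nu=[-1.6549]  x^+=[-2.5009, -0.8826]  P^+=[0.1908 0.0716; 0.0716 0.9076]
step 3: x^-=[-2.9408, -0.7222]  P^-=[0.6905 -0.0586; -0.0586 0.8876]  S=[0.9707]  K=[0.7192; -0.1792]  nu=[-0.6930]  x^+=[-3.4393, -0.5980]  P^+=[0.1884 0.0665; 0.0665 0.8564]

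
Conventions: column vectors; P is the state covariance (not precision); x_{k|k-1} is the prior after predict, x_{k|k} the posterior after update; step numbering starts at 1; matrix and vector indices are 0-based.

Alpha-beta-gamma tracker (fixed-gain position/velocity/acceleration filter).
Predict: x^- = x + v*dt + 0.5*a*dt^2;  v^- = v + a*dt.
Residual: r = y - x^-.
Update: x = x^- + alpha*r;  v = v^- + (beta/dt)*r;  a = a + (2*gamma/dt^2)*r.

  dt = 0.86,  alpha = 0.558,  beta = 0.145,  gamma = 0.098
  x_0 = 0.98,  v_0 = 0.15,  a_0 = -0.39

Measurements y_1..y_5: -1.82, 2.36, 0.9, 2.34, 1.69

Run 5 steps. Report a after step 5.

a_post = 0.9949

step 1: x_pred=0.9648  r=-2.7848  x^+=-0.5891  v^+=-0.6549  a^+=-1.1280
step 2: x_pred=-1.5695  r=3.9295  x^+=0.6232  v^+=-0.9625  a^+=-0.0866
step 3: x_pred=-0.2366  r=1.1366  x^+=0.3976  v^+=-0.8453  a^+=0.2146
step 4: x_pred=-0.2500  r=2.5900  x^+=1.1952  v^+=-0.2241  a^+=0.9009
step 5: x_pred=1.3356  r=0.3544  x^+=1.5334  v^+=0.6104  a^+=0.9949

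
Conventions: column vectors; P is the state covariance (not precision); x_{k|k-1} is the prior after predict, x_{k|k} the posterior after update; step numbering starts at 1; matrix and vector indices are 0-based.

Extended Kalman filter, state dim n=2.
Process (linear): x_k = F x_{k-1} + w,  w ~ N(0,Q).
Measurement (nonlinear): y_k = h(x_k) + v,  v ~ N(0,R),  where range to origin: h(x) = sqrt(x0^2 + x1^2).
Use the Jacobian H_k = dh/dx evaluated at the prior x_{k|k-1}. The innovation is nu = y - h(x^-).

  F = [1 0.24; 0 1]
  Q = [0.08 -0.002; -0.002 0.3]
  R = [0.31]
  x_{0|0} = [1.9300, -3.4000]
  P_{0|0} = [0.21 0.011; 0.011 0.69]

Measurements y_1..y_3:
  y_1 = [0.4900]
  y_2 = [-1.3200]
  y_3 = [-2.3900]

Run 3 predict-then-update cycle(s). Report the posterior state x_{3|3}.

step 1: x^-=[1.1140, -3.4000]  P^-=[0.3350 0.1746; 0.1746 0.9900]  H_jac=[0.3114 -0.9503]  S=[1.1332]  K=[-0.0544; -0.7822]  nu=[-3.0878]  x^+=[1.2819, -0.9845]  P^+=[0.3317 0.1264; 0.1264 0.2966]
step 2: x^-=[1.0456, -0.9845]  P^-=[0.4894 0.1956; 0.1956 0.5966]  H_jac=[0.7280 -0.6855]  S=[0.6546]  K=[0.3395; -0.4073]  nu=[-2.7562]  x^+=[0.1098, 0.1380]  P^+=[0.4140 0.2861; 0.2861 0.4880]
step 3: x^-=[0.1429, 0.1380]  P^-=[0.6594 0.4012; 0.4012 0.7880]  H_jac=[0.7193 0.6947]  S=[1.4325]  K=[0.5257; 0.5836]  nu=[-2.5887]  x^+=[-1.2180, -1.3728]  P^+=[0.2635 -0.0383; -0.0383 0.3001]

x_post = [-1.2180, -1.3728]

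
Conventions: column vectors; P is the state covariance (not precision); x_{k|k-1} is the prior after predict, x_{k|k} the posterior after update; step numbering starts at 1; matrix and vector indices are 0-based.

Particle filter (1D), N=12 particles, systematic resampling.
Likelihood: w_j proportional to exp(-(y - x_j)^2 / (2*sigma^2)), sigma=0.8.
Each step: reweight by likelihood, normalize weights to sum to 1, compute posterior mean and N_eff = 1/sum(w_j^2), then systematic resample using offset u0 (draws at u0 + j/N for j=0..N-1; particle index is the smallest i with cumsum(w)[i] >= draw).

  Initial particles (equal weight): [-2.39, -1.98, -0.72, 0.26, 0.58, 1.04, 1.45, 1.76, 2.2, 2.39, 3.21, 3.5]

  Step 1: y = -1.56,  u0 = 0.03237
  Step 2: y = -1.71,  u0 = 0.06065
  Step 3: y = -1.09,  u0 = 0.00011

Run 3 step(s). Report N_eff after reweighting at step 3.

step 1: w=[0.2727, 0.4070, 0.2692, 0.0351, 0.0131, 0.0024, 0.0004, 0.0001, 0.0000, 0.0000, 0.0000, 0.0000]  mean=-1.6317  Neff=3.1854  idx=[0, 0, 0, 1, 1, 1, 1, 1, 2, 2, 2, 3]
step 2: w=[0.0844, 0.0844, 0.0844, 0.1144, 0.1144, 0.1144, 0.1144, 0.1144, 0.0563, 0.0563, 0.0563, 0.0058]  mean=-1.8578  Neff=10.3778  idx=[0, 1, 2, 3, 4, 4, 5, 6, 7, 7, 9, 10]
step 3: w=[0.0419, 0.0419, 0.0419, 0.0846, 0.0846, 0.0846, 0.0846, 0.0846, 0.0846, 0.0846, 0.1411, 0.1411]  mean=-1.6760  Neff=10.5087  idx=[0, 1, 3, 4, 5, 6, 7, 8, 9, 10, 10, 11]

N_eff = 10.5087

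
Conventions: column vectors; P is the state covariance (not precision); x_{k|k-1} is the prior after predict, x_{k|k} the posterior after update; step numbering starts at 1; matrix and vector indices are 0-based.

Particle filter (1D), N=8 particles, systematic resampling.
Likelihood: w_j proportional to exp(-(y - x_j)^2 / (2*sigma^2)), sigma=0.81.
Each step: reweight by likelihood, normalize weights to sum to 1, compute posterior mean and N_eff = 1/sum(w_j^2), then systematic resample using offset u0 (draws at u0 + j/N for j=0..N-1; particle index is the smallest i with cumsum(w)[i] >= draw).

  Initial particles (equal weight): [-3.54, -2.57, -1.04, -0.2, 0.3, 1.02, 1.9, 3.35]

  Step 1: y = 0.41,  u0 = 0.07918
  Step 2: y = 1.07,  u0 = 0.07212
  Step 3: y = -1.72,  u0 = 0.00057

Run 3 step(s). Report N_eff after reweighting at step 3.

N_eff = 2.8017

step 1: w=[0.0000, 0.0004, 0.0698, 0.2610, 0.3434, 0.2610, 0.0638, 0.0005]  mean=0.3663  Neff=3.8000  idx=[3, 3, 3, 4, 4, 5, 5, 6]
step 2: w=[0.0617, 0.0617, 0.0617, 0.1343, 0.1343, 0.2106, 0.2106, 0.1248]  mean=0.7105  Neff=6.5855  idx=[1, 3, 4, 4, 5, 6, 6, 7]
step 3: w=[0.5447, 0.1414, 0.1414, 0.1414, 0.0104, 0.0104, 0.0104, 0.0001]  mean=0.0503  Neff=2.8017  idx=[0, 0, 0, 0, 0, 1, 2, 3]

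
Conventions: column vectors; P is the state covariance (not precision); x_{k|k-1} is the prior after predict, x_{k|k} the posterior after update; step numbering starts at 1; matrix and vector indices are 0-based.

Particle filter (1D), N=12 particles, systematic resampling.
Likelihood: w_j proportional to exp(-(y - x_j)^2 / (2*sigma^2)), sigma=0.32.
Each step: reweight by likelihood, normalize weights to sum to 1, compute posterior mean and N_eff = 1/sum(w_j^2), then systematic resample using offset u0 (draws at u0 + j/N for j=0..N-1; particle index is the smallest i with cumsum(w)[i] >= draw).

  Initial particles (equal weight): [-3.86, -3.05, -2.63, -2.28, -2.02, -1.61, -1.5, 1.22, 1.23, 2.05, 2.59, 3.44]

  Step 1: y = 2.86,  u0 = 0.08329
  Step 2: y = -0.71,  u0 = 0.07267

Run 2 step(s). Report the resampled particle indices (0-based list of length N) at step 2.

resampled_idx = [0, 1, 2, 2, 3, 4, 5, 5, 6, 7, 8, 8]

step 1: w=[0.0000, 0.0000, 0.0000, 0.0000, 0.0000, 0.0000, 0.0000, 0.0000, 0.0000, 0.0435, 0.7495, 0.2070]  mean=2.7425  Neff=1.6487  idx=[10, 10, 10, 10, 10, 10, 10, 10, 10, 11, 11, 11]
step 2: w=[0.1111, 0.1111, 0.1111, 0.1111, 0.1111, 0.1111, 0.1111, 0.1111, 0.1111, 0.0000, 0.0000, 0.0000]  mean=2.5900  Neff=9.0000  idx=[0, 1, 2, 2, 3, 4, 5, 5, 6, 7, 8, 8]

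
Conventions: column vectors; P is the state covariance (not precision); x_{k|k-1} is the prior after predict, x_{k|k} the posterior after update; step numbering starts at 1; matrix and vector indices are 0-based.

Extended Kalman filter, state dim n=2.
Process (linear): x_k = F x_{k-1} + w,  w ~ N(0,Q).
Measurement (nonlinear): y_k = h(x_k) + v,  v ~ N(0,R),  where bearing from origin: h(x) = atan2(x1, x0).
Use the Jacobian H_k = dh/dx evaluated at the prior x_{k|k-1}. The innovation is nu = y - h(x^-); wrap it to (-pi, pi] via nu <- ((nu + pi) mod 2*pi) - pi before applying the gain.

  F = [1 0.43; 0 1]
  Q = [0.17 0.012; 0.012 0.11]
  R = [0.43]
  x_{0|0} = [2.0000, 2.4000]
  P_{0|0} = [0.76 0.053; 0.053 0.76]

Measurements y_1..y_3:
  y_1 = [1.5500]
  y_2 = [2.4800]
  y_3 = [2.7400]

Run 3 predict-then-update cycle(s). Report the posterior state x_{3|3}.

x_post = [4.6184, 3.1768]

step 1: x^-=[3.0320, 2.4000]  P^-=[1.1161 0.3918; 0.3918 0.8700]  H_jac=[-0.1605 0.2028]  S=[0.4690]  K=[-0.2126; 0.2420]  nu=[0.8804]  x^+=[2.8449, 2.6131]  P^+=[1.0949 0.4159; 0.4159 0.8425]
step 2: x^-=[3.9685, 2.6131]  P^-=[1.7784 0.7902; 0.7902 0.9525]  H_jac=[-0.1157 0.1758]  S=[0.4511]  K=[-0.1484; 0.1684]  nu=[1.8977]  x^+=[3.6869, 2.9327]  P^+=[1.7685 0.8015; 0.8015 0.9397]
step 3: x^-=[4.9480, 2.9327]  P^-=[2.8015 1.2176; 1.2176 1.0497]  H_jac=[-0.0886 0.1496]  S=[0.4432]  K=[-0.1495; 0.1107]  nu=[2.2050]  x^+=[4.6184, 3.1768]  P^+=[2.7916 1.2249; 1.2249 1.0443]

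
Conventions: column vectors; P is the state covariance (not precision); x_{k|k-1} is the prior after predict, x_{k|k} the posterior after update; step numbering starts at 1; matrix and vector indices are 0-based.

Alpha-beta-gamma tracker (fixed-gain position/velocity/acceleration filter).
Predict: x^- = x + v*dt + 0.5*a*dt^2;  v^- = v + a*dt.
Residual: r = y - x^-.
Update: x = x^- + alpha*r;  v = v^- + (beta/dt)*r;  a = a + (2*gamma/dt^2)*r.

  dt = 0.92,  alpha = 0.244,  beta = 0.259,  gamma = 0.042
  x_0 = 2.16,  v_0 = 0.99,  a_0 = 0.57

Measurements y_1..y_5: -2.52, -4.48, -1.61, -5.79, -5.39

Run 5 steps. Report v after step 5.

step 1: x_pred=3.3120  r=-5.8320  x^+=1.8890  v^+=-0.1274  a^+=-0.0088
step 2: x_pred=1.7680  r=-6.2480  x^+=0.2435  v^+=-1.8945  a^+=-0.6289
step 3: x_pred=-1.7655  r=0.1555  x^+=-1.7276  v^+=-2.4293  a^+=-0.6134
step 4: x_pred=-4.2221  r=-1.5679  x^+=-4.6047  v^+=-3.4350  a^+=-0.7690
step 5: x_pred=-8.0904  r=2.7004  x^+=-7.4315  v^+=-3.3823  a^+=-0.5010

v_post = -3.3823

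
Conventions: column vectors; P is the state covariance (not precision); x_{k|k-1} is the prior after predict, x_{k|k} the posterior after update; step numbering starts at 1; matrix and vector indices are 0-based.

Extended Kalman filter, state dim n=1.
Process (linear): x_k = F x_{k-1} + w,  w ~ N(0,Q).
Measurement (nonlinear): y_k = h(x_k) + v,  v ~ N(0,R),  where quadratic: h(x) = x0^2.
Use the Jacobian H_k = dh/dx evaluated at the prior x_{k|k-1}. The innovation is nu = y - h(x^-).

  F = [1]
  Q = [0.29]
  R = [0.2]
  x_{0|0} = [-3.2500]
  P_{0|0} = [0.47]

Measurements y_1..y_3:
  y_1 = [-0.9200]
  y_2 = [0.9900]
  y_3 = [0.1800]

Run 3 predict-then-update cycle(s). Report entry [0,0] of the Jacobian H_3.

H_jac[0,0] = -2.2156

step 1: x^-=[-3.2500]  P^-=[0.7600]  H_jac=[-6.5000]  S=[32.3100]  K=[-0.1529]  nu=[-11.4825]  x^+=[-1.4944]  P^+=[0.0047]
step 2: x^-=[-1.4944]  P^-=[0.2947]  H_jac=[-2.9888]  S=[2.8326]  K=[-0.3110]  nu=[-1.2432]  x^+=[-1.1078]  P^+=[0.0208]
step 3: x^-=[-1.1078]  P^-=[0.3108]  H_jac=[-2.2156]  S=[1.7257]  K=[-0.3990]  nu=[-1.0472]  x^+=[-0.6899]  P^+=[0.0360]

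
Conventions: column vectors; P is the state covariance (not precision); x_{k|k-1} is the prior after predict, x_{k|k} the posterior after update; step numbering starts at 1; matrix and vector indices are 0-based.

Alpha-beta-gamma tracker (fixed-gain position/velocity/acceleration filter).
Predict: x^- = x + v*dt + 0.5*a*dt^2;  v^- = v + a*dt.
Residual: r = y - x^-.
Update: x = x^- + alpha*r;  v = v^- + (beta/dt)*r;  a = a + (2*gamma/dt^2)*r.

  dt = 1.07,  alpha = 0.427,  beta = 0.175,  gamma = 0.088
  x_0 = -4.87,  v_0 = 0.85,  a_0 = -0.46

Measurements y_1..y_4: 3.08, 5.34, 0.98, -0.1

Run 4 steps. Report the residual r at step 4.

resid = -8.3678

step 1: x_pred=-4.2238  r=7.3038  x^+=-1.1051  v^+=1.5524  a^+=0.6628
step 2: x_pred=0.9353  r=4.4047  x^+=2.8161  v^+=2.9819  a^+=1.3399
step 3: x_pred=6.7738  r=-5.7938  x^+=4.2998  v^+=3.4680  a^+=0.4492
step 4: x_pred=8.2678  r=-8.3678  x^+=4.6947  v^+=2.5801  a^+=-0.8371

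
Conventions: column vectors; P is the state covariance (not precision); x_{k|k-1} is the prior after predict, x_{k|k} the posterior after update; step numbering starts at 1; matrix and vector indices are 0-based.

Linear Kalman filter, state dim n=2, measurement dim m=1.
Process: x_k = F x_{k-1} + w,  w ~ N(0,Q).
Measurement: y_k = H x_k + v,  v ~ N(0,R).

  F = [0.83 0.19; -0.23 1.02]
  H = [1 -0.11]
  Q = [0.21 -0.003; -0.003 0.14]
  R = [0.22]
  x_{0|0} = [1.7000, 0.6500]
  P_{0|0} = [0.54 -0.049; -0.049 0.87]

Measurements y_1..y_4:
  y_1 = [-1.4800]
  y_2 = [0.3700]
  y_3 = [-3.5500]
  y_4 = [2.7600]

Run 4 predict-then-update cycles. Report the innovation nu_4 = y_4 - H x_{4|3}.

step 1: x^-=[1.5345, 0.2720]  P^-=[0.5980 0.0232; 0.0232 1.0967]  S=[0.8261]  K=[0.7207; -0.1180]  nu=[-2.9846]  x^+=[-0.6165, 0.6241]  P^+=[0.1688 0.0934; 0.0934 1.0852]
step 2: x^-=[-0.3932, 0.7784]  P^-=[0.3950 0.2501; 0.2501 1.2341]  S=[0.5749]  K=[0.6392; 0.1989]  nu=[0.8488]  x^+=[0.1494, 0.9472]  P^+=[0.1601 0.1770; 0.1770 1.2114]
step 3: x^-=[0.3039, 0.9318]  P^-=[0.4198 0.3433; 0.3433 1.3258]  S=[0.5804]  K=[0.6584; 0.3403]  nu=[-3.7514]  x^+=[-2.1658, -0.3448]  P^+=[0.1683 0.2133; 0.2133 1.2586]
step 4: x^-=[-1.8632, 0.1464]  P^-=[0.4387 0.3800; 0.3800 1.3582]  S=[0.5915]  K=[0.6709; 0.3899]  nu=[4.6393]  x^+=[1.2495, 1.9554]  P^+=[0.1724 0.2253; 0.2253 1.2683]

innov = [4.6393]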